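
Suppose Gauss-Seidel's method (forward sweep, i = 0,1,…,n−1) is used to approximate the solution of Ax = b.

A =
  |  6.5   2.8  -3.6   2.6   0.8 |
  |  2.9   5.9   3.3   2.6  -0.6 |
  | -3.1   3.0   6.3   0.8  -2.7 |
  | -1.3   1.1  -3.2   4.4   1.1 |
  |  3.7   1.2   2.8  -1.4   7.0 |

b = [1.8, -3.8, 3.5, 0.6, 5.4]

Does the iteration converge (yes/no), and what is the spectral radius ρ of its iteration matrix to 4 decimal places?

yes, ρ = 0.8703

Write A = D+L+U with D = diag(6.5, 5.9, 6.3, 4.4, 7).
Gauss-Seidel: T = -(D+L)⁻¹U, row 0 first, T[0,2] = -(-3.6)/(6.5) = +0.5538; later rows by forward substitution.
  T[0,:] = [+0.0000 -0.4308 +0.5538 -0.4000 -0.1231]
  T[1,:] = [+0.0000 +0.2117 -0.8316 -0.2441 +0.1622]
  T[2,:] = [+0.0000 -0.3128 +0.6685 -0.2076 +0.2908]
  T[3,:] = [+0.0000 -0.4077 +0.8577 -0.2081 -0.1154]
  T[4,:] = [+0.0000 +0.2350 -0.2461 +0.2947 -0.1021]
|λ(T)| sorted: 0.8703, 0.2530, 0.2530, 0.0726, 0.0000.
ρ(T) = max|λ| = 0.8703; 0.8703 < 1: convergent.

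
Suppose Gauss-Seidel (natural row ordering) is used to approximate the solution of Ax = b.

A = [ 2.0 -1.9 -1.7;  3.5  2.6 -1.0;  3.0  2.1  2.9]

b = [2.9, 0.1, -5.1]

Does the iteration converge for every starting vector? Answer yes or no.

A = D + L + U where D = diag(2, 2.6, 2.9).
GS T = -(D+L)⁻¹U: row 0 first, T[0,2] = -(-1.7)/(2) = +0.8500; later rows by forward substitution.
  T[0,:] = [+0.0000 +0.9500 +0.8500]
  T[1,:] = [+0.0000 -1.2788 -0.7596]
  T[2,:] = [+0.0000 -0.0567 -0.3292]
|λ(T)| sorted: 1.3222, 0.2859, 0.0000.
spectral radius ρ = 1.3222; 1.3222 > 1: divergent.

no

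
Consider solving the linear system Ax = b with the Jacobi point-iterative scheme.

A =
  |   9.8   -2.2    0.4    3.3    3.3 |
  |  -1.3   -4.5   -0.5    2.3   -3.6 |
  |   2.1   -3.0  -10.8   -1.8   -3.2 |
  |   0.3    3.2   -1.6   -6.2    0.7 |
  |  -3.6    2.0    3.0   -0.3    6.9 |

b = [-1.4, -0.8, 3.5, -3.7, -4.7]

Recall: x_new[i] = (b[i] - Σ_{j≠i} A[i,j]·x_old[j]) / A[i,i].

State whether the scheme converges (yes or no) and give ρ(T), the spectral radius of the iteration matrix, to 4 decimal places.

yes, ρ = 0.8585

Write A = D+L+U with D = diag(9.8, -4.5, -10.8, -6.2, 6.9).
Jacobi T = -D⁻¹(L+U): T[2,1] = -(-3)/(-10.8) = -0.2778; T[2,2] = 0.
  T[0,:] = [+0.0000 +0.2245 -0.0408 -0.3367 -0.3367]
  T[1,:] = [-0.2889 +0.0000 -0.1111 +0.5111 -0.8000]
  T[2,:] = [+0.1944 -0.2778 +0.0000 -0.1667 -0.2963]
  T[3,:] = [+0.0484 +0.5161 -0.2581 +0.0000 +0.1129]
  T[4,:] = [+0.5217 -0.2899 -0.4348 +0.0435 +0.0000]
eigenvalue magnitudes: 0.8585, 0.6634, 0.3998, 0.3998, 0.1138.
ρ = 0.8585; 0.8585 < 1 ⇒ converges.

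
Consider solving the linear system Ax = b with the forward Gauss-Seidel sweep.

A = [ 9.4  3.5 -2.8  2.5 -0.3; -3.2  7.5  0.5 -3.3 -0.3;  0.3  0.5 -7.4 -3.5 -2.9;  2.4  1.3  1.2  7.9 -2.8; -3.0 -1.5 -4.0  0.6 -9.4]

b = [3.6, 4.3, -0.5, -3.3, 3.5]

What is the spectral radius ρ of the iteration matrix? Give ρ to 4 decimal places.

0.6530

Let D = diag(9.4, 7.5, -7.4, 7.9, -9.4); L, U the strict triangles.
GS T = -(D+L)⁻¹U: row 0 first, T[0,3] = -(2.5)/(9.4) = -0.2660; later rows by forward substitution.
  T[0,:] = [+0.0000, -0.3723, +0.2979, -0.2660, +0.0319]
  T[1,:] = [+0.0000, -0.1589, +0.0604, +0.3265, +0.0536]
  T[2,:] = [+0.0000, -0.0258, +0.0162, -0.4617, -0.3870]
  T[3,:] = [+0.0000, +0.1432, -0.1029, +0.0972, +0.3947]
  T[4,:] = [+0.0000, +0.1643, -0.1182, +0.2354, +0.1711]
eigenvalue magnitudes: 0.6530, 0.2535, 0.2535, 0.0316, 0.0000.
spectral radius ρ = 0.6530; 0.6530 < 1 ⇒ converges.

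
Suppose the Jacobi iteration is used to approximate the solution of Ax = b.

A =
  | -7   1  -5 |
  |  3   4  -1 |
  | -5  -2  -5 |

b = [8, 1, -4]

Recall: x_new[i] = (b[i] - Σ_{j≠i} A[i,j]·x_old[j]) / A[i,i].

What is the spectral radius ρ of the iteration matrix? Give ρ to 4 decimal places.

Split A = D + L + U, D = diag(-7, 4, -5).
Jacobi T = -D⁻¹(L+U): T[0,1] = -(1)/(-7) = +0.1429; T[0,0] = 0.
  T[0,:] = [+0.0000 +0.1429 -0.7143]
  T[1,:] = [-0.7500 +0.0000 +0.2500]
  T[2,:] = [-1.0000 -0.4000 +0.0000]
|λ(T)| sorted: 0.8881, 0.5306, 0.5306.
ρ = 0.8881; 0.8881 < 1, so it converges for any x₀.

0.8881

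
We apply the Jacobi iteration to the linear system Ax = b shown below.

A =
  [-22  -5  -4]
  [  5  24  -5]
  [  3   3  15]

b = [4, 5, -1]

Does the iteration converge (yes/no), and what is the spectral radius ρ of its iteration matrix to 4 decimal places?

yes, ρ = 0.2247

Split A = D + L + U, D = diag(-22, 24, 15).
T_J = -D⁻¹(L+U): T[0,1] = -(-5)/(-22) = -0.2273; T[0,0] = 0.
  T[0,:] = [+0.0000, -0.2273, -0.1818]
  T[1,:] = [-0.2083, +0.0000, +0.2083]
  T[2,:] = [-0.2000, -0.2000, +0.0000]
|roots of det(T-λI)|: 0.2247, 0.1771, 0.0476.
ρ = 0.2247; 0.2247 < 1 ⇒ converges.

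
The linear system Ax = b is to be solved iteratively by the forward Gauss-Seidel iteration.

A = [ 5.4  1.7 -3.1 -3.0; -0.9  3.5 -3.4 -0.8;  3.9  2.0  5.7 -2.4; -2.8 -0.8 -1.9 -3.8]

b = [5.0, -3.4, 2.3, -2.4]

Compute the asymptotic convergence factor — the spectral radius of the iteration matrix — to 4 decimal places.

1.1469

A = D + L + U where D = diag(5.4, 3.5, 5.7, -3.8).
GS T = -(D+L)⁻¹U: row 0 first, T[0,1] = -(1.7)/(5.4) = -0.3148; later rows by forward substitution.
  T[0,:] = [+0.0000  -0.3148  +0.5741  +0.5556]
  T[1,:] = [+0.0000  -0.0810  +1.1190  +0.3714]
  T[2,:] = [+0.0000  +0.2438  -0.7854  -0.0894]
  T[3,:] = [+0.0000  +0.1271  -0.2659  -0.4429]
eigenvalue magnitudes: 1.1469, 0.3800, 0.2177, 0.0000.
ρ(T) = max|λ| = 1.1469; 1.1469 > 1, so it fails to converge.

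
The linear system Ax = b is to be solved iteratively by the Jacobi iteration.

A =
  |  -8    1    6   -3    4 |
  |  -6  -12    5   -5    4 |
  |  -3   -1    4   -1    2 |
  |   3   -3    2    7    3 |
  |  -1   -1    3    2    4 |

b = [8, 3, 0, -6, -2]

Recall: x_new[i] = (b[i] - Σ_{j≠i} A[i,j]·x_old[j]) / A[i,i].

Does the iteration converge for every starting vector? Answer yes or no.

no

A = D + L + U where D = diag(-8, -12, 4, 7, 4).
Jacobi: T = -D⁻¹(L+U), T[2,4] = -(2)/(4) = -0.5000; T[2,2] = 0.
  T[0,:] = [+0.0000 +0.1250 +0.7500 -0.3750 +0.5000]
  T[1,:] = [-0.5000 +0.0000 +0.4167 -0.4167 +0.3333]
  T[2,:] = [+0.7500 +0.2500 +0.0000 +0.2500 -0.5000]
  T[3,:] = [-0.4286 +0.4286 -0.2857 +0.0000 -0.4286]
  T[4,:] = [+0.2500 +0.2500 -0.7500 -0.5000 +0.0000]
eigenvalue magnitudes: 1.2378, 0.8544, 0.6935, 0.3272, 0.3272.
ρ = 1.2378; 1.2378 > 1, so it fails to converge.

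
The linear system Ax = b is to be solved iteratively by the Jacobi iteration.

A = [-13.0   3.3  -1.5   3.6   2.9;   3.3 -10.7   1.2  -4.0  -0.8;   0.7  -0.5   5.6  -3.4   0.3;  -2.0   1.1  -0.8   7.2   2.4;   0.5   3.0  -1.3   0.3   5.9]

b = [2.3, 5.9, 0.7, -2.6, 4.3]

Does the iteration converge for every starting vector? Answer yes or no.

Diagonal D = diag(-13, -10.7, 5.6, 7.2, 5.9); L, U strict lower/upper.
T_J = -D⁻¹(L+U): T[1,2] = -(1.2)/(-10.7) = +0.1121; T[1,1] = 0.
  T[0,:] = [+0.0000  +0.2538  -0.1154  +0.2769  +0.2231]
  T[1,:] = [+0.3084  +0.0000  +0.1121  -0.3738  -0.0748]
  T[2,:] = [-0.1250  +0.0893  +0.0000  +0.6071  -0.0536]
  T[3,:] = [+0.2778  -0.1528  +0.1111  +0.0000  -0.3333]
  T[4,:] = [-0.0847  -0.5085  +0.2203  -0.0508  +0.0000]
|eigenvalues of T|: 0.8266, 0.4103, 0.4103, 0.2647, 0.0779.
spectral radius ρ = 0.8266; 0.8266 < 1 ⇒ converges.

yes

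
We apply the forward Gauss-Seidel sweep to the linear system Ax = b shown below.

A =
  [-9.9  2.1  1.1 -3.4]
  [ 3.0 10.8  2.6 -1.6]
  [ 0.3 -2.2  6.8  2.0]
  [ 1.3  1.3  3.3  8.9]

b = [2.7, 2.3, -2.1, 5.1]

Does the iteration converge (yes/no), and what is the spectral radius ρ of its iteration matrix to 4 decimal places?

A = D + L + U where D = diag(-9.9, 10.8, 6.8, 8.9).
T_GS = -(D+L)⁻¹U: row 0 first, T[0,3] = -(-3.4)/(-9.9) = -0.3434; later rows by forward substitution.
  T[0,:] = [+0.0000  +0.2121  +0.1111  -0.3434]
  T[1,:] = [+0.0000  -0.0589  -0.2716  +0.2435]
  T[2,:] = [+0.0000  -0.0284  -0.0928  -0.2002]
  T[3,:] = [+0.0000  -0.0118  +0.0578  +0.0888]
|eigenvalues of T|: 0.1584, 0.1177, 0.1177, 0.0000.
ρ(T) = max|λ| = 0.1584; 0.1584 < 1, so it converges for any x₀.

yes, ρ = 0.1584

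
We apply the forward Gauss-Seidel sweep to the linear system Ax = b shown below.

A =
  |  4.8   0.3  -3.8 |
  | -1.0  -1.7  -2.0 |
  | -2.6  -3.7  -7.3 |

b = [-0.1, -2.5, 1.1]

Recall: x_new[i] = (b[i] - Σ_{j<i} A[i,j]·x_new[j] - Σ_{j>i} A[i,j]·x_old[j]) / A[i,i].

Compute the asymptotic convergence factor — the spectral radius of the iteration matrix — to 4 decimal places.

Diagonal D = diag(4.8, -1.7, -7.3); L, U strict lower/upper.
GS T = -(D+L)⁻¹U: row 0 first, T[0,2] = -(-3.8)/(4.8) = +0.7917; later rows by forward substitution.
  T[0,:] = [+0.0000, -0.0625, +0.7917]
  T[1,:] = [+0.0000, +0.0368, -1.6422]
  T[2,:] = [+0.0000, +0.0036, +0.5504]
|eigenvalues of T|: 0.5385, 0.0486, 0.0000.
ρ = 0.5385; 0.5385 < 1 ⇒ converges.

0.5385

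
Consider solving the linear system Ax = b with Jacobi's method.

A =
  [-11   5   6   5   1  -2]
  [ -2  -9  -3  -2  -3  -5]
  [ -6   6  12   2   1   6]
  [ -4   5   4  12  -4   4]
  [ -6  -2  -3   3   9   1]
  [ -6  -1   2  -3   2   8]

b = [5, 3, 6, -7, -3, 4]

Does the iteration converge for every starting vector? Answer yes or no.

A = D + L + U where D = diag(-11, -9, 12, 12, 9, 8).
Jacobi: T = -D⁻¹(L+U), T[5,1] = -(-1)/(8) = +0.1250; T[5,5] = 0.
  T[0,:] = [+0.0000 +0.4545 +0.5455 +0.4545 +0.0909 -0.1818]
  T[1,:] = [-0.2222 +0.0000 -0.3333 -0.2222 -0.3333 -0.5556]
  T[2,:] = [+0.5000 -0.5000 +0.0000 -0.1667 -0.0833 -0.5000]
  T[3,:] = [+0.3333 -0.4167 -0.3333 +0.0000 +0.3333 -0.3333]
  T[4,:] = [+0.6667 +0.2222 +0.3333 -0.3333 +0.0000 -0.1111]
  T[5,:] = [+0.7500 +0.1250 -0.2500 +0.3750 -0.2500 +0.0000]
|roots of det(T-λI)|: 1.2084, 0.7198, 0.7198, 0.6211, 0.5759, 0.5759.
spectral radius ρ = 1.2084; 1.2084 > 1, so it fails to converge.

no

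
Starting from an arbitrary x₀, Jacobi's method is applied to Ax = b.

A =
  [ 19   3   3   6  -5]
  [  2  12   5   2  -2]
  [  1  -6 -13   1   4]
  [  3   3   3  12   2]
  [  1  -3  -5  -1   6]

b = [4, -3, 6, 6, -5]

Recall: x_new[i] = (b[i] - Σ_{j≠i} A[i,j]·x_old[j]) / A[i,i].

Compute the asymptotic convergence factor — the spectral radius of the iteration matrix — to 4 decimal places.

Let D = diag(19, 12, -13, 12, 6); L, U the strict triangles.
Jacobi: T = -D⁻¹(L+U), T[1,3] = -(2)/(12) = -0.1667; T[1,1] = 0.
  T[0,:] = [+0.0000 -0.1579 -0.1579 -0.3158 +0.2632]
  T[1,:] = [-0.1667 +0.0000 -0.4167 -0.1667 +0.1667]
  T[2,:] = [+0.0769 -0.4615 +0.0000 +0.0769 +0.3077]
  T[3,:] = [-0.2500 -0.2500 -0.2500 +0.0000 -0.1667]
  T[4,:] = [-0.1667 +0.5000 +0.8333 +0.1667 +0.0000]
eigenvalue magnitudes: 0.8575, 0.4748, 0.3840, 0.3840, 0.2630.
spectral radius ρ = 0.8575; 0.8575 < 1, so it converges for any x₀.

0.8575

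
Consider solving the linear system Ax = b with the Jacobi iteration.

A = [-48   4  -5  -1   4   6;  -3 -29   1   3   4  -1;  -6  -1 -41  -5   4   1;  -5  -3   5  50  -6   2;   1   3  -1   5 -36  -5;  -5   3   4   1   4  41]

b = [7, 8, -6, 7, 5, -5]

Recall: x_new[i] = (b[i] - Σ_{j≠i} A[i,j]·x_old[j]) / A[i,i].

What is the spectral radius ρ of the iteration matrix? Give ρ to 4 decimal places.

A = D + L + U where D = diag(-48, -29, -41, 50, -36, 41).
Jacobi T = -D⁻¹(L+U): T[0,4] = -(4)/(-48) = +0.0833; T[0,0] = 0.
  T[0,:] = [+0.0000  +0.0833  -0.1042  -0.0208  +0.0833  +0.1250]
  T[1,:] = [-0.1034  +0.0000  +0.0345  +0.1034  +0.1379  -0.0345]
  T[2,:] = [-0.1463  -0.0244  +0.0000  -0.1220  +0.0976  +0.0244]
  T[3,:] = [+0.1000  +0.0600  -0.1000  +0.0000  +0.1200  -0.0400]
  T[4,:] = [+0.0278  +0.0833  -0.0278  +0.1389  +0.0000  -0.1389]
  T[5,:] = [+0.1220  -0.0732  -0.0976  -0.0244  -0.0976  +0.0000]
|eigenvalues of T|: 0.2623, 0.2080, 0.1625, 0.1236, 0.1236, 0.1077.
ρ(T) = max|λ| = 0.2623; 0.2623 < 1, so it converges for any x₀.

0.2623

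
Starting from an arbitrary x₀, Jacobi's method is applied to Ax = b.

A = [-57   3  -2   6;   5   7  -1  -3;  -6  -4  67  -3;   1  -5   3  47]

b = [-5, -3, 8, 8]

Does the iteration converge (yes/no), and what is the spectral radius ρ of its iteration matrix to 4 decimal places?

Let D = diag(-57, 7, 67, 47); L, U the strict triangles.
Jacobi: T = -D⁻¹(L+U), T[3,2] = -(3)/(47) = -0.0638; T[3,3] = 0.
  T[0,:] = [+0.0000  +0.0526  -0.0351  +0.1053]
  T[1,:] = [-0.7143  +0.0000  +0.1429  +0.4286]
  T[2,:] = [+0.0896  +0.0597  +0.0000  +0.0448]
  T[3,:] = [-0.0213  +0.1064  -0.0638  +0.0000]
|eigenvalues of T|: 0.2280, 0.1821, 0.1821, 0.0644.
ρ = 0.2280; 0.2280 < 1: convergent.

yes, ρ = 0.2280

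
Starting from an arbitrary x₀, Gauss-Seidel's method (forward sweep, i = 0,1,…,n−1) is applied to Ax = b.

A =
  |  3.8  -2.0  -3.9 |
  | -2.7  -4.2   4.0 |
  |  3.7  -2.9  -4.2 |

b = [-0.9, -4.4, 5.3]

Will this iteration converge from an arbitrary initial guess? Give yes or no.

Write A = D+L+U with D = diag(3.8, -4.2, -4.2).
GS T = -(D+L)⁻¹U: row 0 first, T[0,2] = -(-3.9)/(3.8) = +1.0263; later rows by forward substitution.
  T[0,:] = [+0.0000 +0.5263 +1.0263]
  T[1,:] = [+0.0000 -0.3383 +0.2926]
  T[2,:] = [+0.0000 +0.6973 +0.7021]
eigenvalue magnitudes: 0.8708, 0.5071, 0.0000.
spectral radius ρ = 0.8708; 0.8708 < 1: convergent.

yes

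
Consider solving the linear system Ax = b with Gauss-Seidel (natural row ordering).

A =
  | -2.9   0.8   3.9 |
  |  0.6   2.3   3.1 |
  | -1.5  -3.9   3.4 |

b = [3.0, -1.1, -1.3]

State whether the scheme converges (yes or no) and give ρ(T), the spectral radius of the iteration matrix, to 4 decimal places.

A = D + L + U where D = diag(-2.9, 2.3, 3.4).
T_GS = -(D+L)⁻¹U: row 0 first, T[0,1] = -(0.8)/(-2.9) = +0.2759; later rows by forward substitution.
  T[0,:] = [+0.0000  +0.2759  +1.3448]
  T[1,:] = [+0.0000  -0.0720  -1.6987]
  T[2,:] = [+0.0000  +0.0392  -1.3551]
|λ(T)| sorted: 1.3010, 0.1261, 0.0000.
ρ = 1.3010; 1.3010 > 1: divergent.

no, ρ = 1.3010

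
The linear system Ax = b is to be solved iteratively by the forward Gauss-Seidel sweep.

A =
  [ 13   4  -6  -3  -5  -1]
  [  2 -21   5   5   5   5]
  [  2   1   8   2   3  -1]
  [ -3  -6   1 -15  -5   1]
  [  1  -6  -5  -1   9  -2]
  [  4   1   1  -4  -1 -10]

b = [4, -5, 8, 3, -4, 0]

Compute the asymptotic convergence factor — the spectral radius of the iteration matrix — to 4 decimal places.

0.8524

Let D = diag(13, -21, 8, -15, 9, -10); L, U the strict triangles.
T_GS = -(D+L)⁻¹U: row 0 first, T[0,2] = -(-6)/(13) = +0.4615; later rows by forward substitution.
  T[0,:] = [+0.0000  -0.3077  +0.4615  +0.2308  +0.3846  +0.0769]
  T[1,:] = [+0.0000  -0.0293  +0.2821  +0.2601  +0.2747  +0.2454]
  T[2,:] = [+0.0000  +0.0806  -0.1506  -0.3402  -0.5055  +0.0751]
  T[3,:] = [+0.0000  +0.0786  -0.2152  -0.1729  -0.5538  -0.0419]
  T[4,:] = [+0.0000  +0.0682  +0.0292  -0.0605  -0.2020  +0.4144]
  T[5,:] = [+0.0000  -0.1562  +0.2809  +0.1595  +0.3725  +0.0381]
|eigenvalues of T|: 0.8524, 0.2435, 0.2435, 0.2233, 0.0481, 0.0000.
ρ = 0.8524; 0.8524 < 1 ⇒ converges.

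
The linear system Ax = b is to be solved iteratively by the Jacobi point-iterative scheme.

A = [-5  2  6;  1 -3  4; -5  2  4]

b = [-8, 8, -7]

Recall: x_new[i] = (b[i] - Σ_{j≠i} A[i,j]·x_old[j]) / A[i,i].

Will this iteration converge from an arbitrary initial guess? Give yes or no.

A = D + L + U where D = diag(-5, -3, 4).
T_J = -D⁻¹(L+U): T[0,2] = -(6)/(-5) = +1.2000; T[0,0] = 0.
  T[0,:] = [+0.0000, +0.4000, +1.2000]
  T[1,:] = [+0.3333, +0.0000, +1.3333]
  T[2,:] = [+1.2500, -0.5000, +0.0000]
eigenvalue magnitudes: 1.1687, 0.6319, 0.6319.
ρ(T) = max|λ| = 1.1687; 1.1687 > 1 ⇒ diverges.

no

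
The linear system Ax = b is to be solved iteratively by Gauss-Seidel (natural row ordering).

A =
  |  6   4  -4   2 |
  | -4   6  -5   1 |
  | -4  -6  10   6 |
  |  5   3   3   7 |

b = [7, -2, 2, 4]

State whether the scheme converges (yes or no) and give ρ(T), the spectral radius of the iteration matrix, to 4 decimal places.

Let D = diag(6, 6, 10, 7); L, U the strict triangles.
T_GS = -(D+L)⁻¹U: row 0 first, T[0,2] = -(-4)/(6) = +0.6667; later rows by forward substitution.
  T[0,:] = [+0.0000, -0.6667, +0.6667, -0.3333]
  T[1,:] = [+0.0000, -0.4444, +1.2778, -0.3889]
  T[2,:] = [+0.0000, -0.5333, +1.0333, -0.9667]
  T[3,:] = [+0.0000, +0.8952, -1.4667, +0.8190]
|λ(T)| sorted: 1.5445, 0.4668, 0.3302, 0.0000.
ρ = 1.5445; 1.5445 > 1 ⇒ diverges.

no, ρ = 1.5445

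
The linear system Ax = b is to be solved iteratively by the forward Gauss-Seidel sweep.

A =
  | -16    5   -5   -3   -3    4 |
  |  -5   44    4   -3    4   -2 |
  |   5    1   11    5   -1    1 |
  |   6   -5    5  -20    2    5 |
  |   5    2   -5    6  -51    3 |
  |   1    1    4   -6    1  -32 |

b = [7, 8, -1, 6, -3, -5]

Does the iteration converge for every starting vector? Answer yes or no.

Diagonal D = diag(-16, 44, 11, -20, -51, -32); L, U strict lower/upper.
GS T = -(D+L)⁻¹U: row 0 first, T[0,5] = -(4)/(-16) = +0.2500; later rows by forward substitution.
  T[0,:] = [+0.0000 +0.3125 -0.3125 -0.1875 -0.1875 +0.2500]
  T[1,:] = [+0.0000 +0.0355 -0.1264 +0.0469 -0.1122 +0.0739]
  T[2,:] = [+0.0000 -0.1453 +0.1535 -0.3736 +0.1863 -0.2113]
  T[3,:] = [+0.0000 +0.0486 -0.0238 -0.1614 +0.1184 +0.2537]
  T[4,:] = [+0.0000 +0.0520 -0.0534 +0.0011 -0.0271 +0.1368]
  T[5,:] = [+0.0000 -0.0148 +0.0083 -0.0208 -0.0091 -0.0596]
moduli |λ_i(T)| = 0.2213, 0.1375, 0.1375, 0.0398, 0.0143, 0.0000.
ρ(T) = max|λ| = 0.2213; 0.2213 < 1, so it converges for any x₀.

yes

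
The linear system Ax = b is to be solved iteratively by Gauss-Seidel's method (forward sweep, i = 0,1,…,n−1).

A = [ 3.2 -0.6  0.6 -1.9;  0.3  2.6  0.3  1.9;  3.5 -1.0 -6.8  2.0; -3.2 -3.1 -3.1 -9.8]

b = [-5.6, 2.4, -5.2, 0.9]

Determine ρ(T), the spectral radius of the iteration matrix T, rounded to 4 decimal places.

Let D = diag(3.2, 2.6, -6.8, -9.8); L, U the strict triangles.
Gauss-Seidel: T = -(D+L)⁻¹U, row 0 first, T[0,2] = -(0.6)/(3.2) = -0.1875; later rows by forward substitution.
  T[0,:] = [+0.0000 +0.1875 -0.1875 +0.5938]
  T[1,:] = [+0.0000 -0.0216 -0.0937 -0.7993]
  T[2,:] = [+0.0000 +0.0997 -0.0827 +0.7173]
  T[3,:] = [+0.0000 -0.0859 +0.1170 -0.1679]
|eigenvalues of T|: 0.5082, 0.2521, 0.0162, 0.0000.
spectral radius ρ = 0.5082; 0.5082 < 1: convergent.

0.5082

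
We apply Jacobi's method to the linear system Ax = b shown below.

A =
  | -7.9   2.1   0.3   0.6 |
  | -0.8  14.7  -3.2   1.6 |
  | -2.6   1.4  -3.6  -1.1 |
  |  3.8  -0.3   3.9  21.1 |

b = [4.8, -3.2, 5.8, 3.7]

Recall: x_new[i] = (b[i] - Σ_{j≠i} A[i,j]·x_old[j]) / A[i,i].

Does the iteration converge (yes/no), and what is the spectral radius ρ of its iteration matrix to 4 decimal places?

yes, ρ = 0.3897

Write A = D+L+U with D = diag(-7.9, 14.7, -3.6, 21.1).
Jacobi T = -D⁻¹(L+U): T[3,2] = -(3.9)/(21.1) = -0.1848; T[3,3] = 0.
  T[0,:] = [+0.0000 +0.2658 +0.0380 +0.0759]
  T[1,:] = [+0.0544 +0.0000 +0.2177 -0.1088]
  T[2,:] = [-0.7222 +0.3889 +0.0000 -0.3056]
  T[3,:] = [-0.1801 +0.0142 -0.1848 +0.0000]
eigenvalue magnitudes: 0.3897, 0.2255, 0.2255, 0.0286.
ρ = 0.3897; 0.3897 < 1, so it converges for any x₀.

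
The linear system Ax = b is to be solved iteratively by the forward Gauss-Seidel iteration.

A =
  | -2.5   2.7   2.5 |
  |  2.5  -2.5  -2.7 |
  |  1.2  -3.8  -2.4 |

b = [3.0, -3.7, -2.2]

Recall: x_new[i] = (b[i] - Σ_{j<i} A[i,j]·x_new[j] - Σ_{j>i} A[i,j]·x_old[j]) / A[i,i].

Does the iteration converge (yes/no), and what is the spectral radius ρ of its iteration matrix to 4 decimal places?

A = D + L + U where D = diag(-2.5, -2.5, -2.4).
Gauss-Seidel: T = -(D+L)⁻¹U, row 0 first, T[0,1] = -(2.7)/(-2.5) = +1.0800; later rows by forward substitution.
  T[0,:] = [+0.0000 +1.0800 +1.0000]
  T[1,:] = [+0.0000 +1.0800 -0.0800]
  T[2,:] = [+0.0000 -1.1700 +0.6267]
|roots of det(T-λI)|: 1.2341, 0.4726, 0.0000.
ρ = 1.2341; 1.2341 > 1 ⇒ diverges.

no, ρ = 1.2341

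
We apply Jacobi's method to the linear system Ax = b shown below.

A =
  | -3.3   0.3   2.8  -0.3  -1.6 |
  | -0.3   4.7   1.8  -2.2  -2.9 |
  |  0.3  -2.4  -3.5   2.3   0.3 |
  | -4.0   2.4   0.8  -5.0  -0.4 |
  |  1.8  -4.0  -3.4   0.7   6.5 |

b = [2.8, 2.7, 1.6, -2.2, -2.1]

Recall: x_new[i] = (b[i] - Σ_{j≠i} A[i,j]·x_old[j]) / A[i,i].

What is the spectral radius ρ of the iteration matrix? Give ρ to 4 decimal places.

1.5214

Write A = D+L+U with D = diag(-3.3, 4.7, -3.5, -5, 6.5).
Jacobi T = -D⁻¹(L+U): T[0,4] = -(-1.6)/(-3.3) = -0.4848; T[0,0] = 0.
  T[0,:] = [+0.0000  +0.0909  +0.8485  -0.0909  -0.4848]
  T[1,:] = [+0.0638  +0.0000  -0.3830  +0.4681  +0.6170]
  T[2,:] = [+0.0857  -0.6857  +0.0000  +0.6571  +0.0857]
  T[3,:] = [-0.8000  +0.4800  +0.1600  +0.0000  -0.0800]
  T[4,:] = [-0.2769  +0.6154  +0.5231  -0.1077  +0.0000]
eigenvalue magnitudes: 1.5214, 0.8602, 0.6470, 0.6470, 0.0253.
ρ = 1.5214; 1.5214 > 1: divergent.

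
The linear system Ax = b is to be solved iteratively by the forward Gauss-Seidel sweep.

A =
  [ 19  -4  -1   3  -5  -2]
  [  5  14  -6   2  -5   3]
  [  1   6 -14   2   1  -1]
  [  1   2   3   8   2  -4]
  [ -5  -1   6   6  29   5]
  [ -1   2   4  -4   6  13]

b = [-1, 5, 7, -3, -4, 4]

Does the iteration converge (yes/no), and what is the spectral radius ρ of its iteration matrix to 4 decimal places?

yes, ρ = 0.6320

Write A = D+L+U with D = diag(19, 14, -14, 8, 29, 13).
Gauss-Seidel: T = -(D+L)⁻¹U, row 0 first, T[0,1] = -(-4)/(19) = +0.2105; later rows by forward substitution.
  T[0,:] = [+0.0000 +0.2105 +0.0526 -0.1579 +0.2632 +0.1053]
  T[1,:] = [+0.0000 -0.0752 +0.4098 -0.0865 +0.2632 -0.2519]
  T[2,:] = [+0.0000 -0.0172 +0.1794 +0.0945 +0.2030 -0.1719]
  T[3,:] = [+0.0000 -0.0011 -0.1763 +0.0059 -0.4248 +0.6143]
  T[4,:] = [+0.0000 +0.0375 +0.0226 -0.0510 +0.1003 -0.2545]
  T[5,:] = [+0.0000 +0.0154 -0.1788 -0.0026 -0.2597 +0.4062]
|λ(T)| sorted: 0.6320, 0.1251, 0.1183, 0.1183, 0.0386, 0.0000.
ρ(T) = max|λ| = 0.6320; 0.6320 < 1: convergent.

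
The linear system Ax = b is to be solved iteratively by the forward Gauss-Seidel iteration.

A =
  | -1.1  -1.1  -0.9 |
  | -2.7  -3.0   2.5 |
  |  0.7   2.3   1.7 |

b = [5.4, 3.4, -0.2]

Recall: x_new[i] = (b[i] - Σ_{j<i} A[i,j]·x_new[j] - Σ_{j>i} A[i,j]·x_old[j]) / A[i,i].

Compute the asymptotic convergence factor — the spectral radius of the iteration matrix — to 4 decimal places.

1.1781

Split A = D + L + U, D = diag(-1.1, -3, 1.7).
GS T = -(D+L)⁻¹U: row 0 first, T[0,2] = -(-0.9)/(-1.1) = -0.8182; later rows by forward substitution.
  T[0,:] = [+0.0000, -1.0000, -0.8182]
  T[1,:] = [+0.0000, +0.9000, +1.5697]
  T[2,:] = [+0.0000, -0.8059, -1.7868]
|eigenvalues of T|: 1.1781, 0.2913, 0.0000.
ρ(T) = max|λ| = 1.1781; 1.1781 > 1: divergent.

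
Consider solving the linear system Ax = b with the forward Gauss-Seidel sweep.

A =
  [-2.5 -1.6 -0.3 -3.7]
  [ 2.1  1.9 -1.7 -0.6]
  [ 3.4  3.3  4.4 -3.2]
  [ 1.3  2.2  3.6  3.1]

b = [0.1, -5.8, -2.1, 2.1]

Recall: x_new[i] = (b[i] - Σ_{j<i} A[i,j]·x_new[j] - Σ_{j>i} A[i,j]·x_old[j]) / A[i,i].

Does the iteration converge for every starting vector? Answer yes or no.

no

Split A = D + L + U, D = diag(-2.5, 1.9, 4.4, 3.1).
Gauss-Seidel: T = -(D+L)⁻¹U, row 0 first, T[0,2] = -(-0.3)/(-2.5) = -0.1200; later rows by forward substitution.
  T[0,:] = [+0.0000, -0.6400, -0.1200, -1.4800]
  T[1,:] = [+0.0000, +0.7074, +1.0274, +1.9516]
  T[2,:] = [+0.0000, -0.0360, -0.6778, +0.4072]
  T[3,:] = [+0.0000, -0.1918, +0.1083, -1.2373]
eigenvalue magnitudes: 1.2115, 0.3816, 0.3778, 0.0000.
ρ(T) = max|λ| = 1.2115; 1.2115 > 1: divergent.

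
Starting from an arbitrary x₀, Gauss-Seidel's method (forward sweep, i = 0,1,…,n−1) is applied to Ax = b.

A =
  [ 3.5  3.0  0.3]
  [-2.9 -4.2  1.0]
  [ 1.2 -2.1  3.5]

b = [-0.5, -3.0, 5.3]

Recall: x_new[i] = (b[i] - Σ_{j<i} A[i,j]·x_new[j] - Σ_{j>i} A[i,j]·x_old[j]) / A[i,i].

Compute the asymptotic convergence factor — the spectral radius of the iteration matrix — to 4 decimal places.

0.8792

Write A = D+L+U with D = diag(3.5, -4.2, 3.5).
Gauss-Seidel: T = -(D+L)⁻¹U, row 0 first, T[0,2] = -(0.3)/(3.5) = -0.0857; later rows by forward substitution.
  T[0,:] = [+0.0000  -0.8571  -0.0857]
  T[1,:] = [+0.0000  +0.5918  +0.2973]
  T[2,:] = [+0.0000  +0.6490  +0.2078]
|eigenvalues of T|: 0.8792, 0.0796, 0.0000.
ρ = 0.8792; 0.8792 < 1: convergent.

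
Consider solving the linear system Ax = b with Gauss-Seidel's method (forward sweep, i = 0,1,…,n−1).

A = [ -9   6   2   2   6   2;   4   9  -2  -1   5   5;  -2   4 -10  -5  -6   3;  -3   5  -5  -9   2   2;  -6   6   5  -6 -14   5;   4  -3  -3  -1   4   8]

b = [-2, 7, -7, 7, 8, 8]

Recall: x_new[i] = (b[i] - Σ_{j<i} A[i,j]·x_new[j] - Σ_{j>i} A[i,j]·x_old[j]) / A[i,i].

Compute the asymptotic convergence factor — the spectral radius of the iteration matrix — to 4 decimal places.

Write A = D+L+U with D = diag(-9, 9, -10, -9, -14, 8).
GS T = -(D+L)⁻¹U: row 0 first, T[0,1] = -(6)/(-9) = +0.6667; later rows by forward substitution.
  T[0,:] = [+0.0000  +0.6667  +0.2222  +0.2222  +0.6667  +0.2222]
  T[1,:] = [+0.0000  -0.2963  +0.1235  +0.0123  -0.8519  -0.6543]
  T[2,:] = [+0.0000  -0.2519  +0.0049  -0.5395  -1.0741  -0.0062]
  T[3,:] = [+0.0000  -0.2469  -0.0082  +0.2325  +0.1235  -0.2119]
  T[4,:] = [+0.0000  -0.3968  -0.0370  -0.3823  -1.0873  +0.0701]
  T[5,:] = [+0.0000  -0.3713  -0.0455  -0.0886  -0.4965  -0.4203]
eigenvalue magnitudes: 1.5403, 0.3868, 0.2492, 0.1407, 0.1407, 0.0000.
ρ = 1.5403; 1.5403 > 1: divergent.

1.5403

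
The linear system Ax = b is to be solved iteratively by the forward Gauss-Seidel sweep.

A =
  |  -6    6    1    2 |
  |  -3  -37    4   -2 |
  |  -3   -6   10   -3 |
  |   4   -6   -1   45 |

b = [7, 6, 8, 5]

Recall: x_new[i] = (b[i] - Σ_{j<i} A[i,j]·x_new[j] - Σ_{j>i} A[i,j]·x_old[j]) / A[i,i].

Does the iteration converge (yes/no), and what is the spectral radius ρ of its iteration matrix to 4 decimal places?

Write A = D+L+U with D = diag(-6, -37, 10, 45).
Gauss-Seidel: T = -(D+L)⁻¹U, row 0 first, T[0,1] = -(6)/(-6) = +1.0000; later rows by forward substitution.
  T[0,:] = [+0.0000 +1.0000 +0.1667 +0.3333]
  T[1,:] = [+0.0000 -0.0811 +0.0946 -0.0811]
  T[2,:] = [+0.0000 +0.2514 +0.1068 +0.3514]
  T[3,:] = [+0.0000 -0.0941 +0.0002 -0.0326]
|roots of det(T-λI)|: 0.2343, 0.1385, 0.0888, 0.0000.
ρ(T) = max|λ| = 0.2343; 0.2343 < 1 ⇒ converges.

yes, ρ = 0.2343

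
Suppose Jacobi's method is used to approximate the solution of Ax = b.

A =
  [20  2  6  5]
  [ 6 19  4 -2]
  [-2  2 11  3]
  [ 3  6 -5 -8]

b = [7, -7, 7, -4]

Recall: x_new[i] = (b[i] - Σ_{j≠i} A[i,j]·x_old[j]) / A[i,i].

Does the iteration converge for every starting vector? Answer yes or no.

yes

Let D = diag(20, 19, 11, -8); L, U the strict triangles.
Jacobi T = -D⁻¹(L+U): T[3,1] = -(6)/(-8) = +0.7500; T[3,3] = 0.
  T[0,:] = [+0.0000  -0.1000  -0.3000  -0.2500]
  T[1,:] = [-0.3158  +0.0000  -0.2105  +0.1053]
  T[2,:] = [+0.1818  -0.1818  +0.0000  -0.2727]
  T[3,:] = [+0.3750  +0.7500  -0.6250  +0.0000]
|roots of det(T-λI)|: 0.6438, 0.4914, 0.4914, 0.0031.
spectral radius ρ = 0.6438; 0.6438 < 1 ⇒ converges.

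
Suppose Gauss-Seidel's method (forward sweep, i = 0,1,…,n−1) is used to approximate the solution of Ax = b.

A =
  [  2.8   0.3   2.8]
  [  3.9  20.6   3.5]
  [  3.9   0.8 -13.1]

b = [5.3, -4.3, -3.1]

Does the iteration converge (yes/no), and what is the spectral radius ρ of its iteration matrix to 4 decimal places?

Write A = D+L+U with D = diag(2.8, 20.6, -13.1).
T_GS = -(D+L)⁻¹U: row 0 first, T[0,2] = -(2.8)/(2.8) = -1.0000; later rows by forward substitution.
  T[0,:] = [+0.0000  -0.1071  -1.0000]
  T[1,:] = [+0.0000  +0.0203  +0.0194]
  T[2,:] = [+0.0000  -0.0307  -0.2965]
|λ(T)| sorted: 0.2946, 0.0184, 0.0000.
ρ(T) = max|λ| = 0.2946; 0.2946 < 1 ⇒ converges.

yes, ρ = 0.2946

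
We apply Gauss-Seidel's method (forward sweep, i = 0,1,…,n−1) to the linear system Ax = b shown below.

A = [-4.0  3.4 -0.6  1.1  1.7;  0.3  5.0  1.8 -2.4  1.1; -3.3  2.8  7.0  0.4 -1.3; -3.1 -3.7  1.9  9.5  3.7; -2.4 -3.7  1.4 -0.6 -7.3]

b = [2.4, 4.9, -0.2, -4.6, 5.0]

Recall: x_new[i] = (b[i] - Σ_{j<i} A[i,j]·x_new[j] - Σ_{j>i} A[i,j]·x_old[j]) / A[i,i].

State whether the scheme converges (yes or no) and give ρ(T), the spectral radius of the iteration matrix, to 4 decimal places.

yes, ρ = 0.8327

A = D + L + U where D = diag(-4, 5, 7, 9.5, -7.3).
T_GS = -(D+L)⁻¹U: row 0 first, T[0,2] = -(-0.6)/(-4) = -0.1500; later rows by forward substitution.
  T[0,:] = [+0.0000  +0.8500  -0.1500  +0.2750  +0.4250]
  T[1,:] = [+0.0000  -0.0510  -0.3510  +0.4635  -0.2455]
  T[2,:] = [+0.0000  +0.4211  +0.0697  -0.1129  +0.4843]
  T[3,:] = [+0.0000  +0.1733  -0.1996  +0.2928  -0.4433]
  T[4,:] = [+0.0000  -0.1871  +0.2570  -0.3711  +0.1140]
|roots of det(T-λI)|: 0.8327, 0.2701, 0.2701, 0.0369, 0.0000.
ρ = 0.8327; 0.8327 < 1 ⇒ converges.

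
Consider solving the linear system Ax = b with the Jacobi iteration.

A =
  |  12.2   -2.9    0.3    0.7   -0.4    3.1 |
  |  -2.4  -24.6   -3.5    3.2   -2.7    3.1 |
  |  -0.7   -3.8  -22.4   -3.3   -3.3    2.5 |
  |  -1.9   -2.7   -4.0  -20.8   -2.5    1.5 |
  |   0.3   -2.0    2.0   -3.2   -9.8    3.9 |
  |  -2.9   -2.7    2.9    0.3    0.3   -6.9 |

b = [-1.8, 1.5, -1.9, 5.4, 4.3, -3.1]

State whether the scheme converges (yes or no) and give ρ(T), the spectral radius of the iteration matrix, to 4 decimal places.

yes, ρ = 0.5195

A = D + L + U where D = diag(12.2, -24.6, -22.4, -20.8, -9.8, -6.9).
Jacobi T = -D⁻¹(L+U): T[3,5] = -(1.5)/(-20.8) = +0.0721; T[3,3] = 0.
  T[0,:] = [+0.0000  +0.2377  -0.0246  -0.0574  +0.0328  -0.2541]
  T[1,:] = [-0.0976  +0.0000  -0.1423  +0.1301  -0.1098  +0.1260]
  T[2,:] = [-0.0312  -0.1696  +0.0000  -0.1473  -0.1473  +0.1116]
  T[3,:] = [-0.0913  -0.1298  -0.1923  +0.0000  -0.1202  +0.0721]
  T[4,:] = [+0.0306  -0.2041  +0.2041  -0.3265  +0.0000  +0.3980]
  T[5,:] = [-0.4203  -0.3913  +0.4203  +0.0435  +0.0435  +0.0000]
|λ(T)| sorted: 0.5195, 0.2850, 0.2850, 0.2080, 0.2080, 0.1866.
spectral radius ρ = 0.5195; 0.5195 < 1, so it converges for any x₀.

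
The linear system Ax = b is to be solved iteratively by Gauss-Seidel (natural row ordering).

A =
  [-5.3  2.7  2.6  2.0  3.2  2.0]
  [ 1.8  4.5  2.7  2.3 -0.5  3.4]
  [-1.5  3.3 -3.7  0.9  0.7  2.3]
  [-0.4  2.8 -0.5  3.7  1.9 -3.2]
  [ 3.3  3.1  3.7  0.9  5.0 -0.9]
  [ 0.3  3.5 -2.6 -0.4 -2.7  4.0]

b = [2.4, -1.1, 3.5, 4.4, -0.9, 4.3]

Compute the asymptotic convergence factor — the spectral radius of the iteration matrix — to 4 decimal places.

1.4663

Diagonal D = diag(-5.3, 4.5, -3.7, 3.7, 5, 4); L, U strict lower/upper.
T_GS = -(D+L)⁻¹U: row 0 first, T[0,4] = -(3.2)/(-5.3) = +0.6038; later rows by forward substitution.
  T[0,:] = [+0.0000 +0.5094 +0.4906 +0.3774 +0.6038 +0.3774]
  T[1,:] = [+0.0000 -0.2038 -0.7962 -0.6621 -0.1304 -0.9065]
  T[2,:] = [+0.0000 -0.3883 -0.9090 -0.5002 -0.1719 -0.3399]
  T[3,:] = [+0.0000 +0.1568 +0.5327 +0.4742 -0.3728 +1.5457]
  T[4,:] = [+0.0000 +0.0492 +0.7467 +0.4462 -0.1233 +0.4662]
  T[5,:] = [+0.0000 -0.0634 +0.6263 +0.5745 -0.1634 +1.0133]
moduli |λ_i(T)| = 1.4663, 0.5419, 0.5419, 0.1571, 0.0076, 0.0000.
ρ(T) = max|λ| = 1.4663; 1.4663 > 1 ⇒ diverges.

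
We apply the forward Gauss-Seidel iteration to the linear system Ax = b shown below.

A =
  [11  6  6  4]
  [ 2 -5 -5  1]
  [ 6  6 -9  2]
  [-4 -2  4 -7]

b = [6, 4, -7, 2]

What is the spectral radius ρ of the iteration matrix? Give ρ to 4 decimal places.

1.6195

A = D + L + U where D = diag(11, -5, -9, -7).
Gauss-Seidel: T = -(D+L)⁻¹U, row 0 first, T[0,3] = -(4)/(11) = -0.3636; later rows by forward substitution.
  T[0,:] = [+0.0000 -0.5455 -0.5455 -0.3636]
  T[1,:] = [+0.0000 -0.2182 -1.2182 +0.0545]
  T[2,:] = [+0.0000 -0.5091 -1.1758 +0.0162]
  T[3,:] = [+0.0000 +0.0831 -0.0121 +0.2014]
moduli |λ_i(T)| = 1.6195, 0.2666, 0.1604, 0.0000.
ρ = 1.6195; 1.6195 > 1 ⇒ diverges.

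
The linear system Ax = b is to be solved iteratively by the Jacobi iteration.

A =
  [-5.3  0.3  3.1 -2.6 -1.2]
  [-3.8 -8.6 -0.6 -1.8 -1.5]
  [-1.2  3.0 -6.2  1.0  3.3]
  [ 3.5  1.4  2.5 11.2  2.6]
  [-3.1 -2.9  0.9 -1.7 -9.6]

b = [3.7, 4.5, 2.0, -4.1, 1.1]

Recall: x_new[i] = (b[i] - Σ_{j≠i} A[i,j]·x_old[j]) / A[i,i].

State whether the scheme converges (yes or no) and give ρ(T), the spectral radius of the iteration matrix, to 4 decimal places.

Diagonal D = diag(-5.3, -8.6, -6.2, 11.2, -9.6); L, U strict lower/upper.
Jacobi T = -D⁻¹(L+U): T[3,2] = -(2.5)/(11.2) = -0.2232; T[3,3] = 0.
  T[0,:] = [+0.0000, +0.0566, +0.5849, -0.4906, -0.2264]
  T[1,:] = [-0.4419, +0.0000, -0.0698, -0.2093, -0.1744]
  T[2,:] = [-0.1935, +0.4839, +0.0000, +0.1613, +0.5323]
  T[3,:] = [-0.3125, -0.1250, -0.2232, +0.0000, -0.2321]
  T[4,:] = [-0.3229, -0.3021, +0.0938, -0.1771, +0.0000]
|λ(T)| sorted: 0.8547, 0.5959, 0.5959, 0.2075, 0.0959.
ρ(T) = max|λ| = 0.8547; 0.8547 < 1, so it converges for any x₀.

yes, ρ = 0.8547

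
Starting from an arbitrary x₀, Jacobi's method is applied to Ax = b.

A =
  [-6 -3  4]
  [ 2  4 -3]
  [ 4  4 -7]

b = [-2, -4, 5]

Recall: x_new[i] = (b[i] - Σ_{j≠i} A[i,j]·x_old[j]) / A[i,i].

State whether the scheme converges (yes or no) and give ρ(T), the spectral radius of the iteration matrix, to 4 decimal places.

Diagonal D = diag(-6, 4, -7); L, U strict lower/upper.
Jacobi T = -D⁻¹(L+U): T[0,1] = -(-3)/(-6) = -0.5000; T[0,0] = 0.
  T[0,:] = [+0.0000, -0.5000, +0.6667]
  T[1,:] = [-0.5000, +0.0000, +0.7500]
  T[2,:] = [+0.5714, +0.5714, +0.0000]
moduli |λ_i(T)| = 1.1838, 0.6838, 0.5000.
spectral radius ρ = 1.1838; 1.1838 > 1 ⇒ diverges.

no, ρ = 1.1838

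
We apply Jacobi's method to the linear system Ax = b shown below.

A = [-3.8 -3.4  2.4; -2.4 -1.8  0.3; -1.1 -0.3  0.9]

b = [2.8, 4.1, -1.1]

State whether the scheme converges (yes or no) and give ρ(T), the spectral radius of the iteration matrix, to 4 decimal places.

no, ρ = 1.5245

Diagonal D = diag(-3.8, -1.8, 0.9); L, U strict lower/upper.
T_J = -D⁻¹(L+U): T[2,0] = -(-1.1)/(0.9) = +1.2222; T[2,2] = 0.
  T[0,:] = [+0.0000 -0.8947 +0.6316]
  T[1,:] = [-1.3333 +0.0000 +0.1667]
  T[2,:] = [+1.2222 +0.3333 +0.0000]
moduli |λ_i(T)| = 1.5245, 1.2889, 0.2356.
ρ(T) = max|λ| = 1.5245; 1.5245 > 1, so it fails to converge.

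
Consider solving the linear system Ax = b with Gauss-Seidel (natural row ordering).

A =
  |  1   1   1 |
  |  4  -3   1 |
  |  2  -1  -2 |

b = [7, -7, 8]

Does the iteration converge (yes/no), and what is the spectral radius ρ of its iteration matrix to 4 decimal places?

Diagonal D = diag(1, -3, -2); L, U strict lower/upper.
T_GS = -(D+L)⁻¹U: row 0 first, T[0,2] = -(1)/(1) = -1.0000; later rows by forward substitution.
  T[0,:] = [+0.0000, -1.0000, -1.0000]
  T[1,:] = [+0.0000, -1.3333, -1.0000]
  T[2,:] = [+0.0000, -0.3333, -0.5000]
|eigenvalues of T|: 1.6287, 0.2047, 0.0000.
spectral radius ρ = 1.6287; 1.6287 > 1: divergent.

no, ρ = 1.6287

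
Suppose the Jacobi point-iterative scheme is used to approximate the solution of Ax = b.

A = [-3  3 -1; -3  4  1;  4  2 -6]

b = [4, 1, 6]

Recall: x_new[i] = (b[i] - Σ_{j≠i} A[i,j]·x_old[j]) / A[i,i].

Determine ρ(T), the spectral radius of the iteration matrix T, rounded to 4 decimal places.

Diagonal D = diag(-3, 4, -6); L, U strict lower/upper.
Jacobi T = -D⁻¹(L+U): T[0,1] = -(3)/(-3) = +1.0000; T[0,0] = 0.
  T[0,:] = [+0.0000 +1.0000 -0.3333]
  T[1,:] = [+0.7500 +0.0000 -0.2500]
  T[2,:] = [+0.6667 +0.3333 +0.0000]
|λ(T)| sorted: 0.8578, 0.5398, 0.5398.
ρ(T) = max|λ| = 0.8578; 0.8578 < 1 ⇒ converges.

0.8578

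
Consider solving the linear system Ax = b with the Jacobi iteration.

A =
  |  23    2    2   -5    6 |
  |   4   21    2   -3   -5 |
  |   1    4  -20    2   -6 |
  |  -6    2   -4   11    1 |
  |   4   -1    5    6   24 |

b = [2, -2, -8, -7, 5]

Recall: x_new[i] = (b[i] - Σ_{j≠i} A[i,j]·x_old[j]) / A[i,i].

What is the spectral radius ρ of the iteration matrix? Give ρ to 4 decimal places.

0.6313

A = D + L + U where D = diag(23, 21, -20, 11, 24).
T_J = -D⁻¹(L+U): T[3,4] = -(1)/(11) = -0.0909; T[3,3] = 0.
  T[0,:] = [+0.0000  -0.0870  -0.0870  +0.2174  -0.2609]
  T[1,:] = [-0.1905  +0.0000  -0.0952  +0.1429  +0.2381]
  T[2,:] = [+0.0500  +0.2000  +0.0000  +0.1000  -0.3000]
  T[3,:] = [+0.5455  -0.1818  +0.3636  +0.0000  -0.0909]
  T[4,:] = [-0.1667  +0.0417  -0.2083  -0.2500  +0.0000]
eigenvalue magnitudes: 0.6313, 0.4084, 0.4084, 0.1028, 0.1028.
ρ(T) = max|λ| = 0.6313; 0.6313 < 1: convergent.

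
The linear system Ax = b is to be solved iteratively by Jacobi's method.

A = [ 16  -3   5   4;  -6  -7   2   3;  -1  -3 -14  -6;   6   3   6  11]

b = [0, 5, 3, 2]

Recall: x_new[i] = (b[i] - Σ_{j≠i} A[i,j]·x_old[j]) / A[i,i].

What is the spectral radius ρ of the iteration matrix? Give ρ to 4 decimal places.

0.7032

Write A = D+L+U with D = diag(16, -7, -14, 11).
Jacobi: T = -D⁻¹(L+U), T[3,2] = -(6)/(11) = -0.5455; T[3,3] = 0.
  T[0,:] = [+0.0000  +0.1875  -0.3125  -0.2500]
  T[1,:] = [-0.8571  +0.0000  +0.2857  +0.4286]
  T[2,:] = [-0.0714  -0.2143  +0.0000  -0.4286]
  T[3,:] = [-0.5455  -0.2727  -0.5455  +0.0000]
moduli |λ_i(T)| = 0.7032, 0.5718, 0.5718, 0.4502.
spectral radius ρ = 0.7032; 0.7032 < 1: convergent.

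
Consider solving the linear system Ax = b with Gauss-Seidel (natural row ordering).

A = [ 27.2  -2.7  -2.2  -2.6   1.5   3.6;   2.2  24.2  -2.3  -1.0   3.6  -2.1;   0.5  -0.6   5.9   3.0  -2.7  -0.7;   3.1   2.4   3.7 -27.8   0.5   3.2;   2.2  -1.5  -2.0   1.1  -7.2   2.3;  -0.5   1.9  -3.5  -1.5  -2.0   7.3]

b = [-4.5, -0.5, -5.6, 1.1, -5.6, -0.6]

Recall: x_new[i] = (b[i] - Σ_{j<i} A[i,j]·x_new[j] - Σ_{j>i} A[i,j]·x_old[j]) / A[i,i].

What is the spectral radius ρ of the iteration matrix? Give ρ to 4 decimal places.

A = D + L + U where D = diag(27.2, 24.2, 5.9, -27.8, -7.2, 7.3).
Gauss-Seidel: T = -(D+L)⁻¹U, row 0 first, T[0,1] = -(-2.7)/(27.2) = +0.0993; later rows by forward substitution.
  T[0,:] = [+0.0000, +0.0993, +0.0809, +0.0956, -0.0551, -0.1324]
  T[1,:] = [+0.0000, -0.0090, +0.0877, +0.0326, -0.1437, +0.0988]
  T[2,:] = [+0.0000, -0.0093, +0.0021, -0.5133, +0.4477, +0.1399]
  T[3,:] = [+0.0000, +0.0090, +0.0169, -0.0548, +0.0590, +0.1275]
  T[4,:] = [+0.0000, +0.0362, +0.0084, +0.1566, -0.1022, +0.2390]
  T[5,:] = [+0.0000, +0.0164, -0.0105, -0.2164, +0.2324, +0.1240]
eigenvalue magnitudes: 0.2193, 0.1705, 0.0553, 0.0553, 0.0165, 0.0000.
ρ = 0.2193; 0.2193 < 1 ⇒ converges.

0.2193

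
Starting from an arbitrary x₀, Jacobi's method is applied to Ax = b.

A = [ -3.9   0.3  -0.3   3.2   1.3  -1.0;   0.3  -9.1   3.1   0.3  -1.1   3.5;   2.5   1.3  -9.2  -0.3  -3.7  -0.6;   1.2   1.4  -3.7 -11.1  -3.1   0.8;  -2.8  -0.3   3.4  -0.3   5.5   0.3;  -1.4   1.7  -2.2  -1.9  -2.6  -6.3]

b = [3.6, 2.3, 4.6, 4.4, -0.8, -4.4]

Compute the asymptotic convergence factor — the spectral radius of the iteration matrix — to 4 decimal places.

Diagonal D = diag(-3.9, -9.1, -9.2, -11.1, 5.5, -6.3); L, U strict lower/upper.
T_J = -D⁻¹(L+U): T[1,4] = -(-1.1)/(-9.1) = -0.1209; T[1,1] = 0.
  T[0,:] = [+0.0000 +0.0769 -0.0769 +0.8205 +0.3333 -0.2564]
  T[1,:] = [+0.0330 +0.0000 +0.3407 +0.0330 -0.1209 +0.3846]
  T[2,:] = [+0.2717 +0.1413 +0.0000 -0.0326 -0.4022 -0.0652]
  T[3,:] = [+0.1081 +0.1261 -0.3333 +0.0000 -0.2793 +0.0721]
  T[4,:] = [+0.5091 +0.0545 -0.6182 +0.0545 +0.0000 -0.0545]
  T[5,:] = [-0.2222 +0.2698 -0.3492 -0.3016 -0.4127 +0.0000]
|λ(T)| sorted: 0.8839, 0.5758, 0.4862, 0.4569, 0.4569, 0.0958.
spectral radius ρ = 0.8839; 0.8839 < 1 ⇒ converges.

0.8839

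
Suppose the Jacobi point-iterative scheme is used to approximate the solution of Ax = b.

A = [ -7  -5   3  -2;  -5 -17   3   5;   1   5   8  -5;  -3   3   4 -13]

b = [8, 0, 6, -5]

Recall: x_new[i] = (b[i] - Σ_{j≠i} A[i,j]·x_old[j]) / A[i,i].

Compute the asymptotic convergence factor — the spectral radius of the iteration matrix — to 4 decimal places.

0.6726

Let D = diag(-7, -17, 8, -13); L, U the strict triangles.
Jacobi: T = -D⁻¹(L+U), T[1,0] = -(-5)/(-17) = -0.2941; T[1,1] = 0.
  T[0,:] = [+0.0000 -0.7143 +0.4286 -0.2857]
  T[1,:] = [-0.2941 +0.0000 +0.1765 +0.2941]
  T[2,:] = [-0.1250 -0.6250 +0.0000 +0.6250]
  T[3,:] = [-0.2308 +0.2308 +0.3077 +0.0000]
|roots of det(T-λI)|: 0.6726, 0.4387, 0.4387, 0.1386.
spectral radius ρ = 0.6726; 0.6726 < 1: convergent.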